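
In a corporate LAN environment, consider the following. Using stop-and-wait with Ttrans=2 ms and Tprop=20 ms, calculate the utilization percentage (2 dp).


Given: Ttrans = 2 ms, Tprop = 20 ms
RTT = 2 * Tprop = 2 * 20 = 40 ms
U = Ttrans / (Ttrans + RTT)
U = 2 / (2 + 40)
U = 2 / 42 = 0.047619
U% = 4.76%

4.76


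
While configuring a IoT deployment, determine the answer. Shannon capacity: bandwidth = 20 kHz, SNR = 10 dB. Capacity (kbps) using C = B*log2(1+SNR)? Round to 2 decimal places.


Given: B = 20 kHz, SNR = 10 dB
SNR linear = 10^(10/10) = 10
1 + SNR = 11
log2(11) = 3.4594316186
C = 20 * 1000 * 3.4594316186 = 69188.6324 bps
C = 69.188632 kbps -> 69.19 kbps (2 dp)

69.19


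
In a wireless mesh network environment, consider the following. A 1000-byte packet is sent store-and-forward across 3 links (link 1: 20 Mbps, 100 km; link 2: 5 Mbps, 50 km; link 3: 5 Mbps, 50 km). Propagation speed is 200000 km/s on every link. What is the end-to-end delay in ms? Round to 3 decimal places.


Packet = 1000 bytes = 8000 bits. Store-and-forward: sum (t_trans + t_prop) per link.
Link 1: t_trans = 8000/(20*10^6) s = 0.4000 ms; t_prop = 100/200000 s = 0.5000 ms; subtotal = 0.9000 ms
Link 2: t_trans = 8000/(5*10^6) s = 1.6000 ms; t_prop = 50/200000 s = 0.2500 ms; subtotal = 1.8500 ms
Link 3: t_trans = 8000/(5*10^6) s = 1.6000 ms; t_prop = 50/200000 s = 0.2500 ms; subtotal = 1.8500 ms
End-to-end = 0.9000 + 1.8500 + 1.8500 = 4.6000 ms -> 4.600 ms (3 dp)

4.600


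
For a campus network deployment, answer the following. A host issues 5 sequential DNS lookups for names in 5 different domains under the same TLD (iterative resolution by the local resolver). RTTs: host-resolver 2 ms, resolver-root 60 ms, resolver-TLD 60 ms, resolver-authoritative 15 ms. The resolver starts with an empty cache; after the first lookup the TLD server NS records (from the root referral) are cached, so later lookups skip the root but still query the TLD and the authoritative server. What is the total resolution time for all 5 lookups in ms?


Lookup 1 (cold cache): local + root + TLD + auth = 2 + 60 + 60 + 15 = 137 ms
Lookups 2..5 (TLD NS cached -> skip root; new domain -> still ask TLD and auth): local + TLD + auth = 2 + 60 + 15 = 77 ms each
Remaining 4 lookups: 4 * 77 = 308 ms
Total = 137 + 308 = 445 ms

445


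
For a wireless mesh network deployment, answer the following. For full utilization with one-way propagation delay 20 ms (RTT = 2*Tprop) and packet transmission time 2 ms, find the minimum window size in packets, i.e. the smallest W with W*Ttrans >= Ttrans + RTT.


Given: Ttrans = 2 ms, RTT = 40 ms (= 2 * Tprop, Tprop = 20 ms)
Time until first ACK returns = Ttrans + RTT = 2 + 40 = 42 ms
Need W * Ttrans >= Ttrans + RTT  ->  W >= (Ttrans + RTT) / Ttrans
(Ttrans + RTT) / Ttrans = 42 / 2 = 21
W_min = ceil(21) = 21

21


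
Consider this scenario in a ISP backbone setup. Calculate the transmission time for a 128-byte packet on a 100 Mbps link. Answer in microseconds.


Given: packet = 128 bytes, bandwidth = 100 Mbps
Packet in bits = 128 * 8 = 1024 bits
Bandwidth = 100 * 10^6 = 100000000 bps
Time = 1024 / 100000000 seconds
Time in us = 1024 * 10^6 / 100000000 = 10.24

10.24


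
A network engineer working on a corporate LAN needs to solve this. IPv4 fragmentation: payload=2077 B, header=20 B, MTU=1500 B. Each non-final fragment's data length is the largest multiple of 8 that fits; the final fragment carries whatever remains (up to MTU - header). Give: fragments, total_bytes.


Max data per non-final fragment = floor((MTU - header)/8)*8 = floor((1500 - 20)/8)*8 = floor(1480/8)*8 = 1480 B
Final fragment needs no 8-byte alignment: it can carry up to MTU - header = 1480 B
Non-final fragments needed = ceil((payload - 1480) / 1480) = ceil(597/1480) = ceil(0.4034) = 1
Number of fragments = 1 + 1 = 2
Fragment sizes (data): 1 * 1480 B + 597 B (last, 597 <= 1480 OK)
Total bytes sent = payload + n_frags * header = 2077 + 2*20 = 2077 + 40 = 2117 B

2, 2117


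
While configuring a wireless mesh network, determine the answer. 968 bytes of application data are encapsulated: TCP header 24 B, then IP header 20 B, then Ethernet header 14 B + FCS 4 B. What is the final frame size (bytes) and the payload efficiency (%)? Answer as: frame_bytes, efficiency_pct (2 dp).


TCP segment = 968 + 24 = 992 B
IP packet = 992 + 20 = 1012 B
Ethernet frame = 1012 + 14 + 4 = 1030 B
Efficiency = app / frame = 968 / 1030 = 0.939806 = 93.9806% -> 93.98% (2 dp)

1030, 93.98


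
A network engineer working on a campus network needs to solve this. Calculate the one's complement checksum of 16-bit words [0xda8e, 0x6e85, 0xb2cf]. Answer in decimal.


Given words: [0xda8e, 0x6e85, 0xb2cf]
Step 1: Sum all words
Raw sum = 55950 + 28293 + 45775 = 130018
Step 2: Fold carry: (64482 + 1) = 64483
One's complement = ~64483 & 0xFFFF = 1052

1052


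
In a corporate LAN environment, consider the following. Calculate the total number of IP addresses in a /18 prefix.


Given: CIDR prefix /18
Host bits = 32 - 18 = 14
Total addresses = 2^14 = 16384

16384


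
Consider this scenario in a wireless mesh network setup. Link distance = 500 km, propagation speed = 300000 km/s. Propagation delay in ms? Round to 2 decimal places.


Given: distance = 500 km, speed = 300000 km/s
Delay = distance / speed = 500 / 300000 seconds
Delay in ms = 500 * 1000 / 300000
Delay = 1.6667 ms
Rounded to 2 dp = 1.67 ms

1.67


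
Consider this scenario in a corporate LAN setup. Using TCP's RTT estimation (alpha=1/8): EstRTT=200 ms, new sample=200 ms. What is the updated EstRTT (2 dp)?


Given: EstRTT = 200 ms, SampleRTT = 200 ms, alpha = 1/8
New EstRTT = (1 - alpha) * EstRTT + alpha * SampleRTT
(7/8) * 200 = 175
(1/8) * 200 = 25
New EstRTT = 175 + 25 = 200 ms -> 200.00 ms (2 dp)

200.00


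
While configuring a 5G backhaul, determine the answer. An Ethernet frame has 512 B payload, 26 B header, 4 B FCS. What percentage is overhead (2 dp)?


Given: payload = 512 B, header = 26 B, trailer = 4 B
Overhead bytes = header + trailer = 26 + 4 = 30
Total frame = payload + overhead = 512 + 30 = 542
Overhead % = 30 / 542 * 100 = 5.5351% -> 5.54% (2 dp)

5.54


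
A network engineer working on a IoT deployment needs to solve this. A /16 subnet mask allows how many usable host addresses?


Given: subnet mask /16
Host bits = 32 - 16 = 16
Total addresses = 2^16 = 65536
Usable hosts = 65536 - 2 (network + broadcast) = 65534

65534


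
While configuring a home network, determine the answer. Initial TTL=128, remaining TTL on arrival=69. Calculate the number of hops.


Given: initial TTL = 128, received TTL = 69
Hops = initial TTL - received TTL
Hops = 128 - 69 = 59

59


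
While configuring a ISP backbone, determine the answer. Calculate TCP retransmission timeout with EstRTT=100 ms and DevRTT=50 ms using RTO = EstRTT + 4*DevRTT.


Given: EstRTT = 100 ms, DevRTT = 50 ms
Timeout = EstRTT + 4 * DevRTT
4 * DevRTT = 4 * 50 = 200
Timeout = 100 + 200 = 300 ms

300


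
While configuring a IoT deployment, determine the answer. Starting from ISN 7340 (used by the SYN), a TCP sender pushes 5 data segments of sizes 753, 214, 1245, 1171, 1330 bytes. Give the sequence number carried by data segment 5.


The SYN occupies sequence number ISN = 7340, so the first data byte is ISN + 1 = 7341.
SEQ of data segment i = (ISN + 1) + sum of payload sizes of segments 1..i-1.
Segment 1: SEQ = 7341, payload = 753 bytes
Segment 2: SEQ = 8094, payload = 214 bytes
Segment 3: SEQ = 8308, payload = 1245 bytes
Segment 4: SEQ = 9553, payload = 1171 bytes
Segment 5: SEQ = 10724, payload = 1330 bytes
SEQ of segment 5 = 7341 + 753 + 214 + 1245 + 1171 = 10724

10724


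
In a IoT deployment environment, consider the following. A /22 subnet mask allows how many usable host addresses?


Given: subnet mask /22
Host bits = 32 - 22 = 10
Total addresses = 2^10 = 1024
Usable hosts = 1024 - 2 (network + broadcast) = 1022

1022


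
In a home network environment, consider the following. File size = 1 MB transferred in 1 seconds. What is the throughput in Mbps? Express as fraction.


Given: file = 1 MB, time = 1 s
File in Mb = 1 * 8 = 8 Mb
Throughput = 8 / 1 Mbps
Throughput = 8 Mbps

8


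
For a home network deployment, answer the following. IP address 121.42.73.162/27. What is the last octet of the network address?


Given: IP = 121.42.73.162, prefix = /27
Subnet mask = 255.255.255.224
Last octet of IP: 162
Last octet of mask: 224
Network last octet = 162 AND 224 = 160

160


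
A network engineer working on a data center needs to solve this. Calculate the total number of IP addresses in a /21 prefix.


Given: CIDR prefix /21
Host bits = 32 - 21 = 11
Total addresses = 2^11 = 2048

2048


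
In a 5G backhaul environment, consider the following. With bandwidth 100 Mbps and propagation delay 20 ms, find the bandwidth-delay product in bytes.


Given: bandwidth = 100 Mbps, delay = 20 ms
BDP in bits = 100 * 10^6 * 20 / 1000
BDP in bits = 2000000
BDP in bytes = 2000000 / 8 = 250000

250000


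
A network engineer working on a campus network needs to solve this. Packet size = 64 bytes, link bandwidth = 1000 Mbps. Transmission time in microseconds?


Given: packet = 64 bytes, bandwidth = 1000 Mbps
Packet in bits = 64 * 8 = 512 bits
Bandwidth = 1000 * 10^6 = 1000000000 bps
Time = 512 / 1000000000 seconds
Time in us = 512 * 10^6 / 1000000000 = 0.512

0.512


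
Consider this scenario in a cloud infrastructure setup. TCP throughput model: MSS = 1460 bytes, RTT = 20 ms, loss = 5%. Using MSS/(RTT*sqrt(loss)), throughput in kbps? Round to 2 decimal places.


Given: MSS = 1460 bytes, RTT = 20 ms, loss = 5%
RTT in seconds = 20 / 1000 = 0.02
Loss rate = 5% = 0.05
sqrt(loss) = sqrt(0.05) = 0.223606797750
Throughput (bytes/s) = 1460 / (0.02 * 0.223606797750) = 326465.9247
Throughput (kbps) = 326465.9247 * 8 / 1000 = 2611.727398 -> 2611.73 kbps (2 dp)

2611.73


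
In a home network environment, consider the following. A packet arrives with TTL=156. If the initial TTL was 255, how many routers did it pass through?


Given: initial TTL = 255, received TTL = 156
Hops = initial TTL - received TTL
Hops = 255 - 156 = 99

99


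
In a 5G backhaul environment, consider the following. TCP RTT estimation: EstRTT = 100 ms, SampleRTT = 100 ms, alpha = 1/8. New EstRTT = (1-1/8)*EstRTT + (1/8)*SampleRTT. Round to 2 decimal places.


Given: EstRTT = 100 ms, SampleRTT = 100 ms, alpha = 1/8
New EstRTT = (1 - alpha) * EstRTT + alpha * SampleRTT
(7/8) * 100 = 87.5
(1/8) * 100 = 12.5
New EstRTT = 87.5 + 12.5 = 100 ms -> 100.00 ms (2 dp)

100.00


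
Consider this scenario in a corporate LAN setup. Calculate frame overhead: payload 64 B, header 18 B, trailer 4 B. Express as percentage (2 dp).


Given: payload = 64 B, header = 18 B, trailer = 4 B
Overhead bytes = header + trailer = 18 + 4 = 22
Total frame = payload + overhead = 64 + 22 = 86
Overhead % = 22 / 86 * 100 = 25.5814% -> 25.58% (2 dp)

25.58


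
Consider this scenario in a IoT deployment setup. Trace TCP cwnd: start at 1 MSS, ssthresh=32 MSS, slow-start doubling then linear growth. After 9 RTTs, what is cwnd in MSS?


RTT 0: cwnd = 1 MSS (initial)
RTT 1: cwnd = 2 MSS (slow start, doubled)
RTT 2: cwnd = 4 MSS (slow start, doubled)
RTT 3: cwnd = 8 MSS (slow start, doubled)
RTT 4: cwnd = 16 MSS (slow start, doubled)
RTT 5: cwnd = 32 MSS (slow start, doubled)
RTT 6: cwnd = 33 MSS (congestion avoidance, +1)
RTT 7: cwnd = 34 MSS (congestion avoidance, +1)
RTT 8: cwnd = 35 MSS (congestion avoidance, +1)
RTT 9: cwnd = 36 MSS (congestion avoidance, +1)

36


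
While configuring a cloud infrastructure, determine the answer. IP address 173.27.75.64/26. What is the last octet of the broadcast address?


Given: IP = 173.27.75.64, prefix = /26
Host bits = 32 - 26 = 6
Network last octet = 64 AND mask = 64
Host part size = 2^6 - 1 = 63
Broadcast last octet = 64 OR 63 = 127

127


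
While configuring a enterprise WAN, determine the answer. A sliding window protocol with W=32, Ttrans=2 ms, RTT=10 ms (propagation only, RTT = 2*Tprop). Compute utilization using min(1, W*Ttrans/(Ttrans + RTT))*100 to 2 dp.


Given: W = 32, Ttrans = 2 ms, RTT = 10 ms (= 2 * Tprop, Tprop = 5 ms)
Cycle time = Ttrans + RTT = 2 + 10 = 12 ms (first packet sent until its ACK returns)
W * Ttrans = 32 * 2 = 64 ms of sending per cycle
W * Ttrans / (Ttrans + RTT) = 64 / 12 = 5.333333
U = min(1, 5.333333) = 1.000000
U% = 100.00%

100.00


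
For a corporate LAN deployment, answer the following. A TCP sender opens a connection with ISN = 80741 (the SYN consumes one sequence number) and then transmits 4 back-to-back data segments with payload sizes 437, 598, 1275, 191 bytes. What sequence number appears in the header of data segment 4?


The SYN occupies sequence number ISN = 80741, so the first data byte is ISN + 1 = 80742.
SEQ of data segment i = (ISN + 1) + sum of payload sizes of segments 1..i-1.
Segment 1: SEQ = 80742, payload = 437 bytes
Segment 2: SEQ = 81179, payload = 598 bytes
Segment 3: SEQ = 81777, payload = 1275 bytes
Segment 4: SEQ = 83052, payload = 191 bytes
SEQ of segment 4 = 80742 + 437 + 598 + 1275 = 83052

83052


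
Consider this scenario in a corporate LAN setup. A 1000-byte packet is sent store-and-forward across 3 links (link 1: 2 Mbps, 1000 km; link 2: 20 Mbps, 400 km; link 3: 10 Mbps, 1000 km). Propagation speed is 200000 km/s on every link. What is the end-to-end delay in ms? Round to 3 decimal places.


Packet = 1000 bytes = 8000 bits. Store-and-forward: sum (t_trans + t_prop) per link.
Link 1: t_trans = 8000/(2*10^6) s = 4.0000 ms; t_prop = 1000/200000 s = 5.0000 ms; subtotal = 9.0000 ms
Link 2: t_trans = 8000/(20*10^6) s = 0.4000 ms; t_prop = 400/200000 s = 2.0000 ms; subtotal = 2.4000 ms
Link 3: t_trans = 8000/(10*10^6) s = 0.8000 ms; t_prop = 1000/200000 s = 5.0000 ms; subtotal = 5.8000 ms
End-to-end = 9.0000 + 2.4000 + 5.8000 = 17.2000 ms -> 17.200 ms (3 dp)

17.200


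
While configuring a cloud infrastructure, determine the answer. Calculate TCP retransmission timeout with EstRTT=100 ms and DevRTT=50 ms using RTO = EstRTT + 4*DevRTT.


Given: EstRTT = 100 ms, DevRTT = 50 ms
Timeout = EstRTT + 4 * DevRTT
4 * DevRTT = 4 * 50 = 200
Timeout = 100 + 200 = 300 ms

300


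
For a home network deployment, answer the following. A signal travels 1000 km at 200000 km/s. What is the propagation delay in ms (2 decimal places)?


Given: distance = 1000 km, speed = 200000 km/s
Delay = distance / speed = 1000 / 200000 seconds
Delay in ms = 1000 * 1000 / 200000
Delay = 5.0000 ms
Rounded to 2 dp = 5.00 ms

5.00


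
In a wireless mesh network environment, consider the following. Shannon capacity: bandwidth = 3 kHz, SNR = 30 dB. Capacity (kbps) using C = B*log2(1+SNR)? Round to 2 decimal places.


Given: B = 3 kHz, SNR = 30 dB
SNR linear = 10^(30/10) = 1000
1 + SNR = 1001
log2(1001) = 9.9672262588
C = 3 * 1000 * 9.9672262588 = 29901.6788 bps
C = 29.901679 kbps -> 29.90 kbps (2 dp)

29.90


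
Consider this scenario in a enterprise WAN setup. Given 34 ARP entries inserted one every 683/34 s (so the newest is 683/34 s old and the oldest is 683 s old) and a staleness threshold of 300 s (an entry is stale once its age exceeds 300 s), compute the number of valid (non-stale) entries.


Ages are k * 683/34 s for k = 1..34 (spacing = 20.0882 s).
Entry k is valid iff k * 683/34 <= 300 iff k <= 34 * 300 / 683 = 14.9341
n_valid = floor(14.9341) = 14
(n_stale = 34 - 14 = 20)

14


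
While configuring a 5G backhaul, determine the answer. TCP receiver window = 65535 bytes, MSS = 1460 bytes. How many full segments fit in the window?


Given: RWND = 65535 bytes, MSS = 1460 bytes
Full segments = floor(RWND / MSS)
Full segments = floor(65535 / 1460)
Full segments = floor(44.887) = 44

44


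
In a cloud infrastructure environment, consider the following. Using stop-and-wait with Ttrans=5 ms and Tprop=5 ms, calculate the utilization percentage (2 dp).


Given: Ttrans = 5 ms, Tprop = 5 ms
RTT = 2 * Tprop = 2 * 5 = 10 ms
U = Ttrans / (Ttrans + RTT)
U = 5 / (5 + 10)
U = 5 / 15 = 0.333333
U% = 33.33%

33.33


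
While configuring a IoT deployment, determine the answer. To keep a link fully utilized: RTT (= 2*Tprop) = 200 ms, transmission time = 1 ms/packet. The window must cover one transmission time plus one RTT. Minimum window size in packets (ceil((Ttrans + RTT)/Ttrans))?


Given: Ttrans = 1 ms, RTT = 200 ms (= 2 * Tprop, Tprop = 100 ms)
Time until first ACK returns = Ttrans + RTT = 1 + 200 = 201 ms
Need W * Ttrans >= Ttrans + RTT  ->  W >= (Ttrans + RTT) / Ttrans
(Ttrans + RTT) / Ttrans = 201 / 1 = 201
W_min = ceil(201) = 201

201


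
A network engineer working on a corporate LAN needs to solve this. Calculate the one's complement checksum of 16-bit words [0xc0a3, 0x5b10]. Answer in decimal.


Given words: [0xc0a3, 0x5b10]
Step 1: Sum all words
Raw sum = 49315 + 23312 = 72627
Step 2: Fold carry: (7091 + 1) = 7092
One's complement = ~7092 & 0xFFFF = 58443

58443


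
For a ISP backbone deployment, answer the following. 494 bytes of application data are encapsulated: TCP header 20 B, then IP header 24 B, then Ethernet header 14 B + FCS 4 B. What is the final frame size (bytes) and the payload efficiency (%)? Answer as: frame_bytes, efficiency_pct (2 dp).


TCP segment = 494 + 20 = 514 B
IP packet = 514 + 24 = 538 B
Ethernet frame = 538 + 14 + 4 = 556 B
Efficiency = app / frame = 494 / 556 = 0.888489 = 88.8489% -> 88.85% (2 dp)

556, 88.85


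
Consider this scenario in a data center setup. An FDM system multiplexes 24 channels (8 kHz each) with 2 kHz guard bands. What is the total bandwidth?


Given: 24 channels, 8 kHz each, guard = 2 kHz
Channel bandwidth = 24 * 8 = 192 kHz
Guard bands = 23 gaps * 2 kHz = 46 kHz
Total = 192 + 46 = 238 kHz

238


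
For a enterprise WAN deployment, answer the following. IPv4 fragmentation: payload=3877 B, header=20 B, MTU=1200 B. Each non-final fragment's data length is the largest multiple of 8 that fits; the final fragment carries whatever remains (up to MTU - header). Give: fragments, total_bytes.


Max data per non-final fragment = floor((MTU - header)/8)*8 = floor((1200 - 20)/8)*8 = floor(1180/8)*8 = 1176 B
Final fragment needs no 8-byte alignment: it can carry up to MTU - header = 1180 B
Non-final fragments needed = ceil((payload - 1180) / 1176) = ceil(2697/1176) = ceil(2.2934) = 3
Number of fragments = 3 + 1 = 4
Fragment sizes (data): 3 * 1176 B + 349 B (last, 349 <= 1180 OK)
Total bytes sent = payload + n_frags * header = 3877 + 4*20 = 3877 + 80 = 3957 B

4, 3957


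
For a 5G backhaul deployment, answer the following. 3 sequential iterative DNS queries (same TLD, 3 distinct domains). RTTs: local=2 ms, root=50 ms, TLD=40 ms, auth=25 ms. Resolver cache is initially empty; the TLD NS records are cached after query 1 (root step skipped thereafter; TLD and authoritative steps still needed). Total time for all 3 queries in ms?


Lookup 1 (cold cache): local + root + TLD + auth = 2 + 50 + 40 + 25 = 117 ms
Lookups 2..3 (TLD NS cached -> skip root; new domain -> still ask TLD and auth): local + TLD + auth = 2 + 40 + 25 = 67 ms each
Remaining 2 lookups: 2 * 67 = 134 ms
Total = 117 + 134 = 251 ms

251


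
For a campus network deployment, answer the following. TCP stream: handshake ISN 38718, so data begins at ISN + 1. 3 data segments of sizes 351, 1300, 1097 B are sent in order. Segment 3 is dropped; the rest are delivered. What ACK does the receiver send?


SYN uses sequence number 38718; first data byte = ISN + 1 = 38719.
Segment 1: SEQ = 38719, len = 351 B, covers [38719, 39069]
Segment 2: SEQ = 39070, len = 1300 B, covers [39070, 40369]
Segment 3: SEQ = 40370, len = 1097 B, covers [40370, 41466] [LOST]
In-order data received: bytes [38719, 40369] (segments 1..2).
Segment 3 missing -> gap begins at byte 40370.
Cumulative ACK = next expected in-order byte = 38719 + 351 + 1300 = 40370

40370


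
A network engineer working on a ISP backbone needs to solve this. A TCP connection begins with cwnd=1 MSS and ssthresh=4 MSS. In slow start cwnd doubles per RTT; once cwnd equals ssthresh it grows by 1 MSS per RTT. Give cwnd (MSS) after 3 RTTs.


RTT 0: cwnd = 1 MSS (initial)
RTT 1: cwnd = 2 MSS (slow start, doubled)
RTT 2: cwnd = 4 MSS (slow start, doubled)
RTT 3: cwnd = 5 MSS (congestion avoidance, +1)

5


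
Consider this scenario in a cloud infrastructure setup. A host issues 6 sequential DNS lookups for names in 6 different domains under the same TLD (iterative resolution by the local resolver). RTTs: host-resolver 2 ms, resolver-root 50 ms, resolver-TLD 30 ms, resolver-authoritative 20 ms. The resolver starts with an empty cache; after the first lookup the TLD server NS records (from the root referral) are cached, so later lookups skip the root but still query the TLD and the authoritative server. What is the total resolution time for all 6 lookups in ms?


Lookup 1 (cold cache): local + root + TLD + auth = 2 + 50 + 30 + 20 = 102 ms
Lookups 2..6 (TLD NS cached -> skip root; new domain -> still ask TLD and auth): local + TLD + auth = 2 + 30 + 20 = 52 ms each
Remaining 5 lookups: 5 * 52 = 260 ms
Total = 102 + 260 = 362 ms

362


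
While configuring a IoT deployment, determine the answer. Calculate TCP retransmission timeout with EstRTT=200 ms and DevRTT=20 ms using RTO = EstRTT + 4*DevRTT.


Given: EstRTT = 200 ms, DevRTT = 20 ms
Timeout = EstRTT + 4 * DevRTT
4 * DevRTT = 4 * 20 = 80
Timeout = 200 + 80 = 280 ms

280


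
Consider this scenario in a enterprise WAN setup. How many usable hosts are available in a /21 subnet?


Given: subnet mask /21
Host bits = 32 - 21 = 11
Total addresses = 2^11 = 2048
Usable hosts = 2048 - 2 (network + broadcast) = 2046

2046


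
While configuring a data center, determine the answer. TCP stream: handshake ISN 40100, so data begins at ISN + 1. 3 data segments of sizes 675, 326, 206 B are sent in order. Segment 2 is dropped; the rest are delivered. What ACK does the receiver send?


SYN uses sequence number 40100; first data byte = ISN + 1 = 40101.
Segment 1: SEQ = 40101, len = 675 B, covers [40101, 40775]
Segment 2: SEQ = 40776, len = 326 B, covers [40776, 41101] [LOST]
Segment 3: SEQ = 41102, len = 206 B, covers [41102, 41307]
In-order data received: bytes [40101, 40775] (segments 1..1).
Segment 2 missing -> gap begins at byte 40776; later segments buffered out of order.
Cumulative ACK = next expected in-order byte = 40101 + 675 = 40776

40776


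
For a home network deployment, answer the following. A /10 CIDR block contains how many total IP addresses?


Given: CIDR prefix /10
Host bits = 32 - 10 = 22
Total addresses = 2^22 = 4194304

4194304


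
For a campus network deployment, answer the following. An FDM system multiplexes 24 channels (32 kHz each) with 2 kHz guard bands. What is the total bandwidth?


Given: 24 channels, 32 kHz each, guard = 2 kHz
Channel bandwidth = 24 * 32 = 768 kHz
Guard bands = 23 gaps * 2 kHz = 46 kHz
Total = 768 + 46 = 814 kHz

814


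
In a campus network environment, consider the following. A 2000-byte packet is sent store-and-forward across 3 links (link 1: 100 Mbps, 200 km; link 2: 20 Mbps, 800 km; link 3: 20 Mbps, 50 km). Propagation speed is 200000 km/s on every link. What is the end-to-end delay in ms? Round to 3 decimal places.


Packet = 2000 bytes = 16000 bits. Store-and-forward: sum (t_trans + t_prop) per link.
Link 1: t_trans = 16000/(100*10^6) s = 0.1600 ms; t_prop = 200/200000 s = 1.0000 ms; subtotal = 1.1600 ms
Link 2: t_trans = 16000/(20*10^6) s = 0.8000 ms; t_prop = 800/200000 s = 4.0000 ms; subtotal = 4.8000 ms
Link 3: t_trans = 16000/(20*10^6) s = 0.8000 ms; t_prop = 50/200000 s = 0.2500 ms; subtotal = 1.0500 ms
End-to-end = 1.1600 + 4.8000 + 1.0500 = 7.0100 ms -> 7.010 ms (3 dp)

7.010


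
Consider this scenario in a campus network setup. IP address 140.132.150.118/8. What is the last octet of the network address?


Given: IP = 140.132.150.118, prefix = /8
Subnet mask = 255.0.0.0
Last octet of IP: 118
Last octet of mask: 0
Network last octet = 118 AND 0 = 0

0


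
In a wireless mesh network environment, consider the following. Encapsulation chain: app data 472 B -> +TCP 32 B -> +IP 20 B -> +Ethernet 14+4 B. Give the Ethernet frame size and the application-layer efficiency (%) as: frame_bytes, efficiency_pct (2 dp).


TCP segment = 472 + 32 = 504 B
IP packet = 504 + 20 = 524 B
Ethernet frame = 524 + 14 + 4 = 542 B
Efficiency = app / frame = 472 / 542 = 0.870849 = 87.0849% -> 87.08% (2 dp)

542, 87.08


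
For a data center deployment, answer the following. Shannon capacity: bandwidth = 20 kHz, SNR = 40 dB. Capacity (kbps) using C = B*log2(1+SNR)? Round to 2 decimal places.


Given: B = 20 kHz, SNR = 40 dB
SNR linear = 10^(40/10) = 10000
1 + SNR = 10001
log2(10001) = 13.2878566418
C = 20 * 1000 * 13.2878566418 = 265757.1328 bps
C = 265.757133 kbps -> 265.76 kbps (2 dp)

265.76


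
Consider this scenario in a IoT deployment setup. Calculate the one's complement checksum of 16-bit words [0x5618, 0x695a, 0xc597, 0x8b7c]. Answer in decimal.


Given words: [0x5618, 0x695a, 0xc597, 0x8b7c]
Step 1: Sum all words
Raw sum = 22040 + 26970 + 50583 + 35708 = 135301
Step 2: Fold carry: (4229 + 2) = 4231
One's complement = ~4231 & 0xFFFF = 61304

61304


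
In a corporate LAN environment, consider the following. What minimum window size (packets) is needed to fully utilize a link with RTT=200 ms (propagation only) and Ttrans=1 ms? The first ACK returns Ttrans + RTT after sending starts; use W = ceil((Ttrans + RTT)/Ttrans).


Given: Ttrans = 1 ms, RTT = 200 ms (= 2 * Tprop, Tprop = 100 ms)
Time until first ACK returns = Ttrans + RTT = 1 + 200 = 201 ms
Need W * Ttrans >= Ttrans + RTT  ->  W >= (Ttrans + RTT) / Ttrans
(Ttrans + RTT) / Ttrans = 201 / 1 = 201
W_min = ceil(201) = 201

201


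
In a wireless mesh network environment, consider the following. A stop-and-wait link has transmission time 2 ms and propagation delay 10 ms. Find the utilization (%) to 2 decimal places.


Given: Ttrans = 2 ms, Tprop = 10 ms
RTT = 2 * Tprop = 2 * 10 = 20 ms
U = Ttrans / (Ttrans + RTT)
U = 2 / (2 + 20)
U = 2 / 22 = 0.090909
U% = 9.09%

9.09


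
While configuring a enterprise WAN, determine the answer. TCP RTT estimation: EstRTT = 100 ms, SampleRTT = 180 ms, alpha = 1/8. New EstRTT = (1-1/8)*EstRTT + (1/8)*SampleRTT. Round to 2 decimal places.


Given: EstRTT = 100 ms, SampleRTT = 180 ms, alpha = 1/8
New EstRTT = (1 - alpha) * EstRTT + alpha * SampleRTT
(7/8) * 100 = 87.5
(1/8) * 180 = 22.5
New EstRTT = 87.5 + 22.5 = 110 ms -> 110.00 ms (2 dp)

110.00


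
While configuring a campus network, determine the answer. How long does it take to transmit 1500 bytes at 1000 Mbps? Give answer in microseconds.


Given: packet = 1500 bytes, bandwidth = 1000 Mbps
Packet in bits = 1500 * 8 = 12000 bits
Bandwidth = 1000 * 10^6 = 1000000000 bps
Time = 12000 / 1000000000 seconds
Time in us = 12000 * 10^6 / 1000000000 = 12

12


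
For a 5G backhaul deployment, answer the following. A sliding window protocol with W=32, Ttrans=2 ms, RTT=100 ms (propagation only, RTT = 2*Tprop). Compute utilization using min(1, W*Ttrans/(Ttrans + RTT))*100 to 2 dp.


Given: W = 32, Ttrans = 2 ms, RTT = 100 ms (= 2 * Tprop, Tprop = 50 ms)
Cycle time = Ttrans + RTT = 2 + 100 = 102 ms (first packet sent until its ACK returns)
W * Ttrans = 32 * 2 = 64 ms of sending per cycle
W * Ttrans / (Ttrans + RTT) = 64 / 102 = 0.627451
U = min(1, 0.627451) = 0.627451
U% = 62.75%

62.75


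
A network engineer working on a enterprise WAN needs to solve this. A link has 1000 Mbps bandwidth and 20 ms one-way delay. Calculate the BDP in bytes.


Given: bandwidth = 1000 Mbps, delay = 20 ms
BDP in bits = 1000 * 10^6 * 20 / 1000
BDP in bits = 20000000
BDP in bytes = 20000000 / 8 = 2500000

2500000


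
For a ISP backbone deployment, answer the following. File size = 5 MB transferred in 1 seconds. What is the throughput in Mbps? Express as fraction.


Given: file = 5 MB, time = 1 s
File in Mb = 5 * 8 = 40 Mb
Throughput = 40 / 1 Mbps
Throughput = 40 Mbps

40


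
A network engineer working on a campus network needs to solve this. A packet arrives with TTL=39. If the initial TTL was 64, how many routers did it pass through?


Given: initial TTL = 64, received TTL = 39
Hops = initial TTL - received TTL
Hops = 64 - 39 = 25

25


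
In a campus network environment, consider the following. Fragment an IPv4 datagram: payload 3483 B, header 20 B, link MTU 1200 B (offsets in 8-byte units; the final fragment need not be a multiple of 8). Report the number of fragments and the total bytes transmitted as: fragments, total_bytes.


Max data per non-final fragment = floor((MTU - header)/8)*8 = floor((1200 - 20)/8)*8 = floor(1180/8)*8 = 1176 B
Final fragment needs no 8-byte alignment: it can carry up to MTU - header = 1180 B
Non-final fragments needed = ceil((payload - 1180) / 1176) = ceil(2303/1176) = ceil(1.9583) = 2
Number of fragments = 2 + 1 = 3
Fragment sizes (data): 2 * 1176 B + 1131 B (last, 1131 <= 1180 OK)
Total bytes sent = payload + n_frags * header = 3483 + 3*20 = 3483 + 60 = 3543 B

3, 3543


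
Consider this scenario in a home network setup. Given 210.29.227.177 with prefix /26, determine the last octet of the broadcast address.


Given: IP = 210.29.227.177, prefix = /26
Host bits = 32 - 26 = 6
Network last octet = 177 AND mask = 128
Host part size = 2^6 - 1 = 63
Broadcast last octet = 128 OR 63 = 191

191


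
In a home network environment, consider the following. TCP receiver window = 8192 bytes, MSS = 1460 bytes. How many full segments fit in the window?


Given: RWND = 8192 bytes, MSS = 1460 bytes
Full segments = floor(RWND / MSS)
Full segments = floor(8192 / 1460)
Full segments = floor(5.611) = 5

5


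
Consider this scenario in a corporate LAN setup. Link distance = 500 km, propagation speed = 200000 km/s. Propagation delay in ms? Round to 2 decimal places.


Given: distance = 500 km, speed = 200000 km/s
Delay = distance / speed = 500 / 200000 seconds
Delay in ms = 500 * 1000 / 200000
Delay = 2.5000 ms
Rounded to 2 dp = 2.50 ms

2.50


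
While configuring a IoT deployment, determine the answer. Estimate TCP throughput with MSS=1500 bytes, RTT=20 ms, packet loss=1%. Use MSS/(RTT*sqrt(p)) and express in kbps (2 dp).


Given: MSS = 1500 bytes, RTT = 20 ms, loss = 1%
RTT in seconds = 20 / 1000 = 0.02
Loss rate = 1% = 0.01
sqrt(loss) = sqrt(0.01) = 0.1
Throughput (bytes/s) = 1500 / (0.02 * 0.1) = 750000.0000
Throughput (kbps) = 750000.0000 * 8 / 1000 = 6000.000000 -> 6000.00 kbps (2 dp)

6000.00


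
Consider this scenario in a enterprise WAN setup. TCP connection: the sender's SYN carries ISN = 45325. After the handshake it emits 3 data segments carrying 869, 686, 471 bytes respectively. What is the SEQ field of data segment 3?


The SYN occupies sequence number ISN = 45325, so the first data byte is ISN + 1 = 45326.
SEQ of data segment i = (ISN + 1) + sum of payload sizes of segments 1..i-1.
Segment 1: SEQ = 45326, payload = 869 bytes
Segment 2: SEQ = 46195, payload = 686 bytes
Segment 3: SEQ = 46881, payload = 471 bytes
SEQ of segment 3 = 45326 + 869 + 686 = 46881

46881


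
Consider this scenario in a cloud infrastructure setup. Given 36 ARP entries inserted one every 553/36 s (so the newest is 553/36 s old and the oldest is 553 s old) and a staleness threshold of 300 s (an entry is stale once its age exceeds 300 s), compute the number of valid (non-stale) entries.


Ages are k * 553/36 s for k = 1..36 (spacing = 15.3611 s).
Entry k is valid iff k * 553/36 <= 300 iff k <= 36 * 300 / 553 = 19.5298
n_valid = floor(19.5298) = 19
(n_stale = 36 - 19 = 17)

19


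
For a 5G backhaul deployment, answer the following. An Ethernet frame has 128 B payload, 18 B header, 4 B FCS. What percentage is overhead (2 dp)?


Given: payload = 128 B, header = 18 B, trailer = 4 B
Overhead bytes = header + trailer = 18 + 4 = 22
Total frame = payload + overhead = 128 + 22 = 150
Overhead % = 22 / 150 * 100 = 14.6667% -> 14.67% (2 dp)

14.67


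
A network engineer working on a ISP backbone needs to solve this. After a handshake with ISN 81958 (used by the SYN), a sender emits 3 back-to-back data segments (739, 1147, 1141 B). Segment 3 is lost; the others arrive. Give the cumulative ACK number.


SYN uses sequence number 81958; first data byte = ISN + 1 = 81959.
Segment 1: SEQ = 81959, len = 739 B, covers [81959, 82697]
Segment 2: SEQ = 82698, len = 1147 B, covers [82698, 83844]
Segment 3: SEQ = 83845, len = 1141 B, covers [83845, 84985] [LOST]
In-order data received: bytes [81959, 83844] (segments 1..2).
Segment 3 missing -> gap begins at byte 83845.
Cumulative ACK = next expected in-order byte = 81959 + 739 + 1147 = 83845

83845


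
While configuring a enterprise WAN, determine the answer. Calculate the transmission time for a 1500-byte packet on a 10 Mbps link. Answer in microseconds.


Given: packet = 1500 bytes, bandwidth = 10 Mbps
Packet in bits = 1500 * 8 = 12000 bits
Bandwidth = 10 * 10^6 = 10000000 bps
Time = 12000 / 10000000 seconds
Time in us = 12000 * 10^6 / 10000000 = 1200

1200


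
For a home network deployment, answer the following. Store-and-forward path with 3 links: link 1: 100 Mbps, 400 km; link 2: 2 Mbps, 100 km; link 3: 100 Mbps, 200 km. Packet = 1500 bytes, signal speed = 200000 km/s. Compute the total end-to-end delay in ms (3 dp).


Packet = 1500 bytes = 12000 bits. Store-and-forward: sum (t_trans + t_prop) per link.
Link 1: t_trans = 12000/(100*10^6) s = 0.1200 ms; t_prop = 400/200000 s = 2.0000 ms; subtotal = 2.1200 ms
Link 2: t_trans = 12000/(2*10^6) s = 6.0000 ms; t_prop = 100/200000 s = 0.5000 ms; subtotal = 6.5000 ms
Link 3: t_trans = 12000/(100*10^6) s = 0.1200 ms; t_prop = 200/200000 s = 1.0000 ms; subtotal = 1.1200 ms
End-to-end = 2.1200 + 6.5000 + 1.1200 = 9.7400 ms -> 9.740 ms (3 dp)

9.740


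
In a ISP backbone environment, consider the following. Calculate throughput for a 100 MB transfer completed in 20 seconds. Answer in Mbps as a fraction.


Given: file = 100 MB, time = 20 s
File in Mb = 100 * 8 = 800 Mb
Throughput = 800 / 20 Mbps
Throughput = 40 Mbps

40


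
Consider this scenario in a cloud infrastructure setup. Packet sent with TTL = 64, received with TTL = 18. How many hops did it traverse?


Given: initial TTL = 64, received TTL = 18
Hops = initial TTL - received TTL
Hops = 64 - 18 = 46

46


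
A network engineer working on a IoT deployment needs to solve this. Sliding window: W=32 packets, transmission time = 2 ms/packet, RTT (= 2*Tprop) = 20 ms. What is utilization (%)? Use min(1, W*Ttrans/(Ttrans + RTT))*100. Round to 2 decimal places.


Given: W = 32, Ttrans = 2 ms, RTT = 20 ms (= 2 * Tprop, Tprop = 10 ms)
Cycle time = Ttrans + RTT = 2 + 20 = 22 ms (first packet sent until its ACK returns)
W * Ttrans = 32 * 2 = 64 ms of sending per cycle
W * Ttrans / (Ttrans + RTT) = 64 / 22 = 2.909091
U = min(1, 2.909091) = 1.000000
U% = 100.00%

100.00


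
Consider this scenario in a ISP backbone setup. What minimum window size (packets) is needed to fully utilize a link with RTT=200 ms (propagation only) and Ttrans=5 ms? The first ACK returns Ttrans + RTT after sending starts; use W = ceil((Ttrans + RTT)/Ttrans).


Given: Ttrans = 5 ms, RTT = 200 ms (= 2 * Tprop, Tprop = 100 ms)
Time until first ACK returns = Ttrans + RTT = 5 + 200 = 205 ms
Need W * Ttrans >= Ttrans + RTT  ->  W >= (Ttrans + RTT) / Ttrans
(Ttrans + RTT) / Ttrans = 205 / 5 = 41
W_min = ceil(41) = 41

41


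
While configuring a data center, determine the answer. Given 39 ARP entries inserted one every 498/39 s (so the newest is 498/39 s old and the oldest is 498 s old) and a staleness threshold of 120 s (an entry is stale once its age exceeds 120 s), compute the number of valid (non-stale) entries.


Ages are k * 498/39 s for k = 1..39 (spacing = 12.7692 s).
Entry k is valid iff k * 498/39 <= 120 iff k <= 39 * 120 / 498 = 9.3976
n_valid = floor(9.3976) = 9
(n_stale = 39 - 9 = 30)

9


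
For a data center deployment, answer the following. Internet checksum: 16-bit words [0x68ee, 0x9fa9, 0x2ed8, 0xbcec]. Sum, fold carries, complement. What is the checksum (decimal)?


Given words: [0x68ee, 0x9fa9, 0x2ed8, 0xbcec]
Step 1: Sum all words
Raw sum = 26862 + 40873 + 11992 + 48364 = 128091
Step 2: Fold carry: (62555 + 1) = 62556
One's complement = ~62556 & 0xFFFF = 2979

2979


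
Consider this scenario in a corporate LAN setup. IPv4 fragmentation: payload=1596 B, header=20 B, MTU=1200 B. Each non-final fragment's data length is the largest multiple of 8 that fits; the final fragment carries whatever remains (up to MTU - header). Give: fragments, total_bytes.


Max data per non-final fragment = floor((MTU - header)/8)*8 = floor((1200 - 20)/8)*8 = floor(1180/8)*8 = 1176 B
Final fragment needs no 8-byte alignment: it can carry up to MTU - header = 1180 B
Non-final fragments needed = ceil((payload - 1180) / 1176) = ceil(416/1176) = ceil(0.3537) = 1
Number of fragments = 1 + 1 = 2
Fragment sizes (data): 1 * 1176 B + 420 B (last, 420 <= 1180 OK)
Total bytes sent = payload + n_frags * header = 1596 + 2*20 = 1596 + 40 = 1636 B

2, 1636


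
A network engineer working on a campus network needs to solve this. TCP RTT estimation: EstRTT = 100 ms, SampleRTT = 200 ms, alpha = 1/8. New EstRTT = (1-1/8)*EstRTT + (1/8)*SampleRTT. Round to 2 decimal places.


Given: EstRTT = 100 ms, SampleRTT = 200 ms, alpha = 1/8
New EstRTT = (1 - alpha) * EstRTT + alpha * SampleRTT
(7/8) * 100 = 87.5
(1/8) * 200 = 25
New EstRTT = 87.5 + 25 = 112.5 ms -> 112.50 ms (2 dp)

112.50


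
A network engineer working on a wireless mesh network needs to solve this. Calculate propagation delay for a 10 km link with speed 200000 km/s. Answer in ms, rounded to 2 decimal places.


Given: distance = 10 km, speed = 200000 km/s
Delay = distance / speed = 10 / 200000 seconds
Delay in ms = 10 * 1000 / 200000
Delay = 0.0500 ms
Rounded to 2 dp = 0.05 ms

0.05


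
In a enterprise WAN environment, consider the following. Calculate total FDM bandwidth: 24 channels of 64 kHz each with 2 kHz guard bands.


Given: 24 channels, 64 kHz each, guard = 2 kHz
Channel bandwidth = 24 * 64 = 1536 kHz
Guard bands = 23 gaps * 2 kHz = 46 kHz
Total = 1536 + 46 = 1582 kHz

1582


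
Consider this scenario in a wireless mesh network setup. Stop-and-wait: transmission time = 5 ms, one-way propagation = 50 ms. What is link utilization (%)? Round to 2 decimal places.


Given: Ttrans = 5 ms, Tprop = 50 ms
RTT = 2 * Tprop = 2 * 50 = 100 ms
U = Ttrans / (Ttrans + RTT)
U = 5 / (5 + 100)
U = 5 / 105 = 0.047619
U% = 4.76%

4.76


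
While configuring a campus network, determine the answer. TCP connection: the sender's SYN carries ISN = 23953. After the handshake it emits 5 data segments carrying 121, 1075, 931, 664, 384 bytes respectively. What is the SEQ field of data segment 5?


The SYN occupies sequence number ISN = 23953, so the first data byte is ISN + 1 = 23954.
SEQ of data segment i = (ISN + 1) + sum of payload sizes of segments 1..i-1.
Segment 1: SEQ = 23954, payload = 121 bytes
Segment 2: SEQ = 24075, payload = 1075 bytes
Segment 3: SEQ = 25150, payload = 931 bytes
Segment 4: SEQ = 26081, payload = 664 bytes
Segment 5: SEQ = 26745, payload = 384 bytes
SEQ of segment 5 = 23954 + 121 + 1075 + 931 + 664 = 26745

26745


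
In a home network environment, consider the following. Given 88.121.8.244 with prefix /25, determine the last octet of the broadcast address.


Given: IP = 88.121.8.244, prefix = /25
Host bits = 32 - 25 = 7
Network last octet = 244 AND mask = 128
Host part size = 2^7 - 1 = 127
Broadcast last octet = 128 OR 127 = 255

255


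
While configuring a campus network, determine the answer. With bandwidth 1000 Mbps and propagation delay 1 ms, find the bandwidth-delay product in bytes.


Given: bandwidth = 1000 Mbps, delay = 1 ms
BDP in bits = 1000 * 10^6 * 1 / 1000
BDP in bits = 1000000
BDP in bytes = 1000000 / 8 = 125000

125000


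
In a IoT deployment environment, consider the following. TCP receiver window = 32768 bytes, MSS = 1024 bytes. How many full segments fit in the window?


Given: RWND = 32768 bytes, MSS = 1024 bytes
Full segments = floor(RWND / MSS)
Full segments = floor(32768 / 1024)
Full segments = floor(32.0) = 32

32
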